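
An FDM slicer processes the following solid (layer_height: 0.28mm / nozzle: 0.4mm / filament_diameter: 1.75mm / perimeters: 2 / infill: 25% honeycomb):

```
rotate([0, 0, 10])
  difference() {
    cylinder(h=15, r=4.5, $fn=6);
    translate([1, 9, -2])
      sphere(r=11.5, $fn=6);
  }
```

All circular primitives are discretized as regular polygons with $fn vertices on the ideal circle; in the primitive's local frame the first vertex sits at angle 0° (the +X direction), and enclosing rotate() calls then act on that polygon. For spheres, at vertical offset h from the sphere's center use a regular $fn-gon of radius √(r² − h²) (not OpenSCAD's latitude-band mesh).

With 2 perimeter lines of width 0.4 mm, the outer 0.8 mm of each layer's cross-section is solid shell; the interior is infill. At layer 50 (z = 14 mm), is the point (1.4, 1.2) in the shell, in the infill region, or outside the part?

At z = 14 mm: the r=4.5 cylinder gives a regular 6-gon of circumradius 4.5 (constant along its height); the sphere at (1, 9) does not reach this height (|z−center|=16.000 > r=11.5); Subtracting the remaining from the first: none of the subtracted shapes is present at this height, so the r=4.5 cylinder is unchanged — 1 connected region; (whole slice rotated 10° about Z — lengths, areas and connectivity unchanged). Overall, the cross-section is a single solid region. Undo the 10° rotation: the query point maps to (1.587, 0.939) in the un-rotated model frame. The nearest boundary edge runs (4.50, 0.00)→(2.25, 3.90); distance from the point to it = 2.05 mm. The point is inside the cross-section and 2.05 mm from the nearest boundary — more than the 0.8 mm shell width (2 × 0.4), so it's in the infill interior.

infill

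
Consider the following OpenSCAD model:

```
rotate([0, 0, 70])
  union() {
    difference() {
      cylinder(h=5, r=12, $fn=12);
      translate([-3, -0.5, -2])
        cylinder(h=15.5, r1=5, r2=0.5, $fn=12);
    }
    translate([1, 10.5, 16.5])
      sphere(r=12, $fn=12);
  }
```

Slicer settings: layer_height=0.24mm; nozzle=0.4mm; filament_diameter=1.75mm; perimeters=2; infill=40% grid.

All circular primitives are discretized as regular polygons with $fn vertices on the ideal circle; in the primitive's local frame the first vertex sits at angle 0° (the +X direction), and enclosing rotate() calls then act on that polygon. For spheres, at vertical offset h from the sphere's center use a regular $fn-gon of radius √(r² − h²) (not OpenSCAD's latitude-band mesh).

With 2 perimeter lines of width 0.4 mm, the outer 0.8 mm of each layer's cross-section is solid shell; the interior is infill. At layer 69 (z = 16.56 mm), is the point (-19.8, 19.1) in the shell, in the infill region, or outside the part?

At z = 16.56 mm: the cylinder is absent (z outside [0, 5]); the cone at (-3, -0.5) is not intersected at this z (z outside [-2, 13.5]); Subtracting the remaining from the first: the first operand is absent here, so nothing remains; the r=12 sphere at (1, 10.5) slices to a regular 12-gon of circumradius 12.000 (√(r²−h²) with h=0.06 from center); Taking the union: only the r=12 sphere at (1, 10.5) is present, so the union is just that shape — 1 connected region; (rotated 70° about Z; rotation is an isometry so areas/perimeters/island counts are preserved). Overall, the cross-section is a single solid region. Undo the 70° rotation: the query point maps to (11.176, 25.138) in the un-rotated model frame. The nearest boundary edge runs (11.39, 16.50)→(7.00, 20.89); distance from the point to it = 5.96 mm. The point is not inside any of the regions above, so it lies outside the cross-section (5.96 mm from the nearest boundary).

outside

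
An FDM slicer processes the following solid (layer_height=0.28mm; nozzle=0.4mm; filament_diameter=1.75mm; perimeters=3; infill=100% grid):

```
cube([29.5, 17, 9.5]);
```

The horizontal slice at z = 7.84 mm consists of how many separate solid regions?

1

At z = 7.84 mm: the cube (footprint 29.5×17) is included at this height. The result has 1 disconnected region.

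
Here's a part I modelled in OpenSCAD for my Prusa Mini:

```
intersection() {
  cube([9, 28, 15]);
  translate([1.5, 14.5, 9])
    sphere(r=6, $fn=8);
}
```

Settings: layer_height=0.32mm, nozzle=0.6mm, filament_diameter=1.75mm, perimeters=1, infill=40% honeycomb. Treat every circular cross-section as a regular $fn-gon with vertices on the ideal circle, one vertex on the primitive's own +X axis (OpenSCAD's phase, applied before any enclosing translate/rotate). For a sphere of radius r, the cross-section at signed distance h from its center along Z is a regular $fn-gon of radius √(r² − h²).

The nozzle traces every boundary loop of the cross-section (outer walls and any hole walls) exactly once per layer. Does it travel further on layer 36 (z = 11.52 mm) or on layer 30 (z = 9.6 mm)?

layer 30 (z = 9.6 mm)

Layer 36 (z = 11.52): the 9×28 cube contributes its full rectangle (perimeter 74.00 mm); the sphere at (1.5, 14.5): section is a regular 8-gon, circumradius = √(r²−h²) = √(6²−2.52²) = 5.445 (perimeter = 2·8·5.445·sin(180°/8) = 33.34 mm); Taking the intersection: the r=6 sphere at (1.5, 14.5) partially overlaps the 9×28 cube; clipping to the common part keeps 57.33 mm² — boundary = 29.56 mm. So its perimeter = 29.56 mm. Layer 30 (z = 9.6): the cube is present — its section is the full 9×28 rectangle (perimeter 74.00 mm); the sphere at (1.5, 14.5): section is a regular 8-gon, circumradius = √(r²−h²) = √(6²−0.6²) = 5.970 (perimeter = 2·8·5.970·sin(180°/8) = 36.55 mm); Taking the intersection: the r=6 sphere at (1.5, 14.5) partially overlaps the 9×28 cube; clipping to the common part keeps 67.38 mm² — boundary = 32.22 mm. So its perimeter = 32.22 mm. Layer 30 is larger (32.22 vs 29.56 mm).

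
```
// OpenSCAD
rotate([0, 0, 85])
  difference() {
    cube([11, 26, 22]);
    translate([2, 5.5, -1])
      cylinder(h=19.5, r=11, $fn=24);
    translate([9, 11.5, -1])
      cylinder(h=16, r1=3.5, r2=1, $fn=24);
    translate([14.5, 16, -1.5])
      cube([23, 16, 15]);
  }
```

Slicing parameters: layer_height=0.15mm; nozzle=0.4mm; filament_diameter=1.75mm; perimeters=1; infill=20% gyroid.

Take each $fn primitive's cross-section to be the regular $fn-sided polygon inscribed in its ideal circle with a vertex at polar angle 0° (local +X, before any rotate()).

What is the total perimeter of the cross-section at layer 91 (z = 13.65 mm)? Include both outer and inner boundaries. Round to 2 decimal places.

At z = 13.65 mm: the cube (footprint 11×26) is included at this height (perimeter 74.00 mm); the r=11 cylinder at (2, 5.5) contributes a regular 24-gon of circumradius 11 (perimeter = 2·24·11.000·sin(180°/24) = 68.92 mm); the cone at (9, 11.5): at t=0.916 of its height the radius interpolates to r₁+(r₂−r₁)t = 1.211, giving a regular 24-gon of that circumradius (perimeter = 2·24·1.211·sin(180°/24) = 7.59 mm); the cube at (14.5, 16) is absent (z outside [-1.5, 13.5]); Subtracting the remaining from the first: starting from the 11×26 cube, the r=11 cylinder at (2, 5.5) partially overlaps it — only the 167.99 mm² overlap (of its 375.81 mm²) is removed, clipping the outline; the cone at (9, 11.5) misses the remaining region (no effect) — boundary = 47.72 mm; (rotated 85° about Z; rotation is an isometry so areas/perimeters/island counts are preserved). Overall, the cross-section is a single solid region. Total boundary length (outer) = 47.72 mm.

47.72 mm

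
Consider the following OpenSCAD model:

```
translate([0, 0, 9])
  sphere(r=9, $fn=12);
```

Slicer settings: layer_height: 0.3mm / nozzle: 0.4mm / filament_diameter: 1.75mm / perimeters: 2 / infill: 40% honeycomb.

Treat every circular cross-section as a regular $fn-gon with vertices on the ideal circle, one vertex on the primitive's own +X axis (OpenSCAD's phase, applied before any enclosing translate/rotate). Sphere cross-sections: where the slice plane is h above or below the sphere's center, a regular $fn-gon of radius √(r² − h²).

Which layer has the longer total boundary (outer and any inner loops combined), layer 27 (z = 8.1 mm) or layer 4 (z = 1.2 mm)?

layer 27 (z = 8.1 mm)

Layer 27 (z = 8.1): the r=9 sphere slices to a regular 12-gon of circumradius 8.955 (√(r²−h²) with h=0.9 from center) (perimeter = 2·12·8.955·sin(180°/12) = 55.62 mm). So its perimeter = 55.62 mm. Layer 4 (z = 1.2): the r=9 sphere slices to a regular 12-gon of circumradius 4.490 (√(r²−h²) with h=7.8 from center) (perimeter = 2·12·4.490·sin(180°/12) = 27.89 mm). So its perimeter = 27.89 mm. Layer 27 is larger (55.62 vs 27.89 mm).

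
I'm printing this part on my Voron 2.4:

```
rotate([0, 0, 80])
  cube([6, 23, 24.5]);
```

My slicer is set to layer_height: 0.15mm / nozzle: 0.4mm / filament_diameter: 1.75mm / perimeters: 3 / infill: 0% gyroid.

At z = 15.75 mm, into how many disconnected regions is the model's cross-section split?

At z = 15.75 mm: the 6×23 cube contributes its full rectangle; (whole slice rotated 80° about Z — lengths, areas and connectivity unchanged). The result has 1 disconnected region.

1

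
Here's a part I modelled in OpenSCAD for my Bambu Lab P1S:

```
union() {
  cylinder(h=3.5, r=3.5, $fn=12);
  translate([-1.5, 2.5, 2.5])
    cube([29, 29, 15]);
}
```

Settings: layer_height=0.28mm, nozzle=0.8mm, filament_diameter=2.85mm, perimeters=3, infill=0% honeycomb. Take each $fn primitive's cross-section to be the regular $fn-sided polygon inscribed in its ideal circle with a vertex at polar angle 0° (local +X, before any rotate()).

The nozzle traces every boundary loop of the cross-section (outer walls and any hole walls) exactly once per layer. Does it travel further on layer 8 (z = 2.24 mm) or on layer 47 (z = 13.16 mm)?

layer 47 (z = 13.16 mm)

Layer 8 (z = 2.24): the cylinder: section is a regular 12-gon, circumradius r=3.5 (perimeter = 2·12·3.500·sin(180°/12) = 21.74 mm); the cube at (-1.5, 2.5) is absent (z outside [2.5, 17.5]); Taking the union: only the r=3.5 cylinder is present, so the union is just that shape — boundary = 21.74 mm. So its perimeter = 21.74 mm. Layer 47 (z = 13.16): the cylinder is not intersected at this z (z outside [0, 3.5]); the cube at (-1.5, 2.5) (footprint 29×29) is included at this height (perimeter 116.00 mm); Merging all regions: only the 29×29 cube at (-1.5, 2.5) is present, so the union is just that shape — boundary = 116.00 mm. So its perimeter = 116.00 mm. Layer 47 is larger (116.00 vs 21.74 mm).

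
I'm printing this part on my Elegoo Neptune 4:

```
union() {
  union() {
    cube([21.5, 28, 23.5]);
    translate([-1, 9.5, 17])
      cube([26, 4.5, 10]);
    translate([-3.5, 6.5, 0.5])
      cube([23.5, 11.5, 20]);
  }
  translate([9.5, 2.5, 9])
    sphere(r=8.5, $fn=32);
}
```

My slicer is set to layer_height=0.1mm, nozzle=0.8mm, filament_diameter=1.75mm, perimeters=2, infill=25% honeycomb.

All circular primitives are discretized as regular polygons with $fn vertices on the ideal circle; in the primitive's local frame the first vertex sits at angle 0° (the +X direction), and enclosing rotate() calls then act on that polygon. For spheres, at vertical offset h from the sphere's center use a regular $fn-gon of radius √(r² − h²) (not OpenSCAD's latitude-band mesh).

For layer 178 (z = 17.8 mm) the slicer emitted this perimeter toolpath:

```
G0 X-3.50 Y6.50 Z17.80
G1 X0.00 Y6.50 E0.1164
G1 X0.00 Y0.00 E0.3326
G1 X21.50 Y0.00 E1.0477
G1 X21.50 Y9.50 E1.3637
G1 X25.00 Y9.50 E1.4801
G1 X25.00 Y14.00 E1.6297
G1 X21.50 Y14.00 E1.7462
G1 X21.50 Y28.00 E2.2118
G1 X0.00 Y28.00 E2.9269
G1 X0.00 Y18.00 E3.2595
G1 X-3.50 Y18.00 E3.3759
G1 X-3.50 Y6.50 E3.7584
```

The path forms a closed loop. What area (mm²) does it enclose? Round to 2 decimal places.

658.00 mm²

Apply the shoelace formula to the sequence of (X, Y) vertices; enclosed area = 658.00 mm².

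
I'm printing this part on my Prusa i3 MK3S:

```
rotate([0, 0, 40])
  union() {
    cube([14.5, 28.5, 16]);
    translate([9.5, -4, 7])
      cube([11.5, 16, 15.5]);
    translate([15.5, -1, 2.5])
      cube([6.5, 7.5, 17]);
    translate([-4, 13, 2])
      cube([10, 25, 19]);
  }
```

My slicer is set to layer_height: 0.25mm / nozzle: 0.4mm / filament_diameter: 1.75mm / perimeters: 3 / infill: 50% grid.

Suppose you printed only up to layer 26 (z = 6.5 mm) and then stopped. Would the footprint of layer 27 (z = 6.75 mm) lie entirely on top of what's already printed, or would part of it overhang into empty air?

entirely on top

Compare the two slices. At z = 6.5: the cube is present — its section is the full 14.5×28.5 rectangle (area 413.25 mm²); the cube at (9.5, -4) does not reach this height (z outside [7, 22.5]); the 6.5×7.5 cube at (15.5, -1) contributes its full rectangle (area 48.75 mm²); the cube at (-4, 13) (footprint 10×25) is included at this height (area 250.00 mm²); Merging all regions: the regions partially overlap — summed areas 712.00 mm² minus the doubly-counted overlap 93.00 mm² gives 619.00 mm² — area = 619.00 mm²; (rotated 40° about Z; rotation is an isometry so areas/perimeters/island counts are preserved). At z = 6.75: the cube (footprint 14.5×28.5) is included at this height (area 413.25 mm²); the cube at (9.5, -4) is not intersected at this z (z outside [7, 22.5]); the cube at (15.5, -1) (footprint 6.5×7.5) is included at this height (area 48.75 mm²); the cube at (-4, 13) (footprint 10×25) is included at this height (area 250.00 mm²); Combining (union): the regions partially overlap — summed areas 712.00 mm² minus the doubly-counted overlap 93.00 mm² gives 619.00 mm² — area = 619.00 mm²; (whole slice rotated 40° about Z — lengths, areas and connectivity unchanged). Checking containment: the cross-section at z = 6.75 is a subset of the cross-section at z = 6.5.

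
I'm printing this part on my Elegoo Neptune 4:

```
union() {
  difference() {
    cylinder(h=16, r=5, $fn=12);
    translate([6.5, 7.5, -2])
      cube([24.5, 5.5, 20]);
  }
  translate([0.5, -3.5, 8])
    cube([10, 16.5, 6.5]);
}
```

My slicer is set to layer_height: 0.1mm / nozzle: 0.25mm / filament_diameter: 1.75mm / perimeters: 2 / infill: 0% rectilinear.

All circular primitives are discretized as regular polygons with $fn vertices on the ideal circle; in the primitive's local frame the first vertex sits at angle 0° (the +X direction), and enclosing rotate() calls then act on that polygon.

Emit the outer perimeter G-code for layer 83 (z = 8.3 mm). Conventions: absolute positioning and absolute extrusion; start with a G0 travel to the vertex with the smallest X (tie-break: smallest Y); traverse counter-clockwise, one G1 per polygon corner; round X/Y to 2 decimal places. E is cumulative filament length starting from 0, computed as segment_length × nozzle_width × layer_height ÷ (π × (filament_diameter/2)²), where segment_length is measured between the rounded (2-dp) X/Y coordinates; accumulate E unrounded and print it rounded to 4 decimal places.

G0 X-5.00 Y0.00 Z8.30
G1 X-4.33 Y-2.50 E0.0269
G1 X-2.50 Y-4.33 E0.0538
G1 X0.00 Y-5.00 E0.0807
G1 X2.50 Y-4.33 E0.1076
G1 X3.33 Y-3.50 E0.1198
G1 X10.50 Y-3.50 E0.1943
G1 X10.50 Y13.00 E0.3658
G1 X0.50 Y13.00 E0.4698
G1 X0.50 Y4.87 E0.5543
G1 X0.00 Y5.00 E0.5596
G1 X-2.50 Y4.33 E0.5865
G1 X-4.33 Y2.50 E0.6134
G1 X-5.00 Y0.00 E0.6403

At z = 8.3 mm: the r=5 cylinder contributes a regular 12-gon of circumradius 5; the cube at (6.5, 7.5) is present — its section is the full 24.5×5.5 rectangle; After the difference (first − rest): starting from the r=5 cylinder, the 24.5×5.5 cube at (6.5, 7.5) misses the remaining region (no effect) — 1 connected region; the cube at (0.5, -3.5) is present — its section is the full 10×16.5 rectangle; Taking the union: the regions partially overlap (shared area 30.03 mm²), so overlapping operands fuse into one piece — 1 connected region. The outline is a single polygon with 13 vertices. Extrusion per mm of travel: 0.25 × 0.1 / (π × 0.875²) = 0.010394. Accumulating E over each segment gives final E = 0.6403.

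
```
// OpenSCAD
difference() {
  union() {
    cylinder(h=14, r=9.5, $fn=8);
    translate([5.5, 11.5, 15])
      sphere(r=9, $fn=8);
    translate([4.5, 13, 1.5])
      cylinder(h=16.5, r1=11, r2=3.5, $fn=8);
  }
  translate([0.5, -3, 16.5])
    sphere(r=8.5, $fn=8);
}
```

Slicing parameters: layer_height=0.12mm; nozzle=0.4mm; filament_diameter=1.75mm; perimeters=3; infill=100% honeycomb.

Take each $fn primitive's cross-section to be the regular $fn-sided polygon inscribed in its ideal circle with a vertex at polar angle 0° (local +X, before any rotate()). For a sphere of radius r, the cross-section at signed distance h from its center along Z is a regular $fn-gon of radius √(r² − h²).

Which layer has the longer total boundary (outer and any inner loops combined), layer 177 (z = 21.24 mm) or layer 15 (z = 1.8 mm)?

Layer 177 (z = 21.24): the cylinder does not reach this height (z outside [0, 14]); the r=9 sphere at (5.5, 11.5) slices to a regular 8-gon of circumradius 6.486 (√(r²−h²) with h=6.24 from center) (perimeter = 2·8·6.486·sin(180°/8) = 39.71 mm); the cone at (4.5, 13) is absent (z outside [1.5, 18]); Merging all regions: only the r=9 sphere at (5.5, 11.5) is present, so the union is just that shape — boundary = 39.71 mm; the sphere at (0.5, -3): section is a regular 8-gon, circumradius = √(r²−h²) = √(8.5²−4.74²) = 7.056 (perimeter = 2·8·7.056·sin(180°/8) = 43.20 mm); After the difference (first − rest): starting from the result so far, the r=8.5 sphere at (0.5, -3) misses the remaining region (no effect) — boundary = 39.71 mm. So its perimeter = 39.71 mm. Layer 15 (z = 1.8): the r=9.5 cylinder contributes a regular 8-gon of circumradius 9.5 (perimeter = 2·8·9.500·sin(180°/8) = 58.17 mm); the sphere at (5.5, 11.5) does not reach this height (|z−center|=13.200 > r=9); the cone at (4.5, 13): at t=0.018 of its height the radius interpolates to r₁+(r₂−r₁)t = 10.864, giving a regular 8-gon of that circumradius (perimeter = 2·8·10.864·sin(180°/8) = 66.52 mm); Combining (union): the regions partially overlap (shared area 52.03 mm²), so the edge portions inside another operand are dropped and the merged outline is re-measured after clipping — boundary = 94.73 mm; the sphere at (0.5, -3) is not intersected at this z (|z−center|=14.700 > r=8.5); Subtracting the remaining from the first: none of the subtracted shapes is present at this height, so that combined region is unchanged — boundary = 94.73 mm. So its perimeter = 94.73 mm. Layer 15 is larger (94.73 vs 39.71 mm).

layer 15 (z = 1.8 mm)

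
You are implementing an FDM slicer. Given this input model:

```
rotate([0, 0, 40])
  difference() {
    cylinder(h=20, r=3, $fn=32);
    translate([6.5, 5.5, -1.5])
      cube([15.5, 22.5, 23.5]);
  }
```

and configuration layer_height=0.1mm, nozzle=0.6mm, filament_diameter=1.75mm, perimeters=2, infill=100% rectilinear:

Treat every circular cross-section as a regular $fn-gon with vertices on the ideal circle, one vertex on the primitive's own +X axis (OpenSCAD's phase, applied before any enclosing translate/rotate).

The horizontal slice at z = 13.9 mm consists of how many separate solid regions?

1

At z = 13.9 mm: the r=3 cylinder contributes a regular 32-gon of circumradius 3; the cube at (6.5, 5.5) is present — its section is the full 15.5×22.5 rectangle; Subtracting the remaining from the first: starting from the r=3 cylinder, the 15.5×22.5 cube at (6.5, 5.5) misses the remaining region (no effect) — 1 connected region; (rotated 40° about Z; rotation is an isometry so areas/perimeters/island counts are preserved). The result has 1 disconnected region.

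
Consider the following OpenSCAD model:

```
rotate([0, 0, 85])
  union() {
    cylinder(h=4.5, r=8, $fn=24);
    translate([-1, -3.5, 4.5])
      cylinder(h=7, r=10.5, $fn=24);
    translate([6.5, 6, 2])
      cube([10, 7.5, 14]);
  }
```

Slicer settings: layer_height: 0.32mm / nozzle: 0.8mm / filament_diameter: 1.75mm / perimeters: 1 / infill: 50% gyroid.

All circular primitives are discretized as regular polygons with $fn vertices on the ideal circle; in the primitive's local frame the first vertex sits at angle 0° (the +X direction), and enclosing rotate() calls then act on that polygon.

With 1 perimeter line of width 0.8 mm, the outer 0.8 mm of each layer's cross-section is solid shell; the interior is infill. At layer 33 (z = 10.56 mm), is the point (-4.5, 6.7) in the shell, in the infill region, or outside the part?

outside

At z = 10.56 mm: the cylinder does not reach this height (z outside [0, 4.5]); the r=10.5 cylinder at (-1, -3.5) gives a regular 24-gon of circumradius 10.5 (constant along its height); the cube at (6.5, 6) (footprint 10×7.5) is included at this height; Merging all regions: the 2 present regions are separate (no shared area or edge), so areas and boundary lengths simply add and each stays a separate island — 2 connected regions; (rotated 85° about Z; rotation is an isometry so areas/perimeters/island counts are preserved). Overall, the cross-section has 2 separate islands. Undo the 85° rotation: the query point maps to (6.282, 5.067) in the un-rotated model frame. The nearest boundary edge runs (4.25, 5.59)→(6.42, 3.92); distance from the point to it = 0.82 mm. The point is not inside any of the regions above, so it lies outside the cross-section (0.82 mm from the nearest boundary).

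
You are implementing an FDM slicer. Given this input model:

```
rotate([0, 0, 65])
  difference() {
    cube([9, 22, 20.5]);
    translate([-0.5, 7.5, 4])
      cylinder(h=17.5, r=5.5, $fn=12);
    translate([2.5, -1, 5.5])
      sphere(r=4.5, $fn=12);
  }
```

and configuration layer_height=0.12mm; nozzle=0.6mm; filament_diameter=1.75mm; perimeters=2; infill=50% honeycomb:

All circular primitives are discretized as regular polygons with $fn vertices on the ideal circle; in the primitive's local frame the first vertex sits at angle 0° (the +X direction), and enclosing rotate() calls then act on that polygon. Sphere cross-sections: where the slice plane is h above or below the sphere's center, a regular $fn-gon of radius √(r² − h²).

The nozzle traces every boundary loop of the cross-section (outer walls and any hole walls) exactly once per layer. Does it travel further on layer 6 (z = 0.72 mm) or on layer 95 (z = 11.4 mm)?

Layer 6 (z = 0.72): the 9×22 cube contributes its full rectangle (perimeter 62.00 mm); the cylinder at (-0.5, 7.5) does not reach this height (z outside [4, 21.5]); the sphere at (2.5, -1) is not intersected at this z (|z−center|=4.780 > r=4.5); After the difference (first − rest): none of the subtracted shapes is present at this height, so the 9×22 cube is unchanged — boundary = 62.00 mm; (rotated 65° about Z; rotation is an isometry so areas/perimeters/island counts are preserved). So its perimeter = 62.00 mm. Layer 95 (z = 11.4): the cube is present — its section is the full 9×22 rectangle (perimeter 62.00 mm); the r=5.5 cylinder at (-0.5, 7.5) contributes a regular 12-gon of circumradius 5.5 (perimeter = 2·12·5.500·sin(180°/12) = 34.16 mm); the sphere at (2.5, -1) does not reach this height (|z−center|=5.900 > r=4.5); After the difference (first − rest): starting from the 9×22 cube, the r=5.5 cylinder at (-0.5, 7.5) partially overlaps it — only the 39.94 mm² overlap (of its 90.75 mm²) is removed, clipping the outline — boundary = 67.31 mm; (whole slice rotated 65° about Z — lengths, areas and connectivity unchanged). So its perimeter = 67.31 mm. Layer 95 is larger (67.31 vs 62.00 mm).

layer 95 (z = 11.4 mm)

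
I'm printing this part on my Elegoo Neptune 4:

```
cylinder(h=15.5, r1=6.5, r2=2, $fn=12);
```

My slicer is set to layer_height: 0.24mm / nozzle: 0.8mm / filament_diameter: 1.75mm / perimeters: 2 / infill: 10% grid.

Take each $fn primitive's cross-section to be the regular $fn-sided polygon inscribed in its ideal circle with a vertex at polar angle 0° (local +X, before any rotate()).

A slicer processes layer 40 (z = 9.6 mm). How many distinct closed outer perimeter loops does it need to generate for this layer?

1

At z = 9.6 mm: the cone (r1=6.5→r2=2) has section circumradius 3.713 here — a regular 12-gon. The result has 1 disconnected region.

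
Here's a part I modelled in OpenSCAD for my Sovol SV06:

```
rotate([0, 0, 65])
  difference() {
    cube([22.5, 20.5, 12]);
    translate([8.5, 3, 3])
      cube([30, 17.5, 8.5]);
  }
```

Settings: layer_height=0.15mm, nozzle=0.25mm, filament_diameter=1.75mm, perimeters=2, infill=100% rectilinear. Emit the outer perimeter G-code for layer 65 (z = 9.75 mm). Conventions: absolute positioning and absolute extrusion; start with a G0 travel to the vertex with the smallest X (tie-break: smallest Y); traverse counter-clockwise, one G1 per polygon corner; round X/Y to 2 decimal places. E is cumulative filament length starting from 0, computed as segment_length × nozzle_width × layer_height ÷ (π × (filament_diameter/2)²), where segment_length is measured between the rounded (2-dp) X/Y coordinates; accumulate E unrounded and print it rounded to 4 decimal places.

At z = 9.75 mm: the cube (footprint 22.5×20.5) is included at this height; the cube at (8.5, 3) (footprint 30×17.5) is included at this height; Taking the first minus the rest: starting from the 22.5×20.5 cube, the 30×17.5 cube at (8.5, 3) partially overlaps it — only the 245.00 mm² overlap (of its 525.00 mm²) is removed, clipping the outline — 1 connected region; (rotated 65° about Z; rotation is an isometry so areas/perimeters/island counts are preserved). The outline is a single polygon with 6 vertices. Extrusion per mm of travel: 0.25 × 0.15 / (π × 0.875²) = 0.015591. Accumulating E over each segment gives final E = 1.3409.

G0 X-18.58 Y8.66 Z9.75
G1 X0.00 Y0.00 E0.3196
G1 X9.51 Y20.39 E0.6704
G1 X6.79 Y21.66 E0.7172
G1 X0.87 Y8.97 E0.9355
G1 X-14.99 Y16.37 E1.2083
G1 X-18.58 Y8.66 E1.3409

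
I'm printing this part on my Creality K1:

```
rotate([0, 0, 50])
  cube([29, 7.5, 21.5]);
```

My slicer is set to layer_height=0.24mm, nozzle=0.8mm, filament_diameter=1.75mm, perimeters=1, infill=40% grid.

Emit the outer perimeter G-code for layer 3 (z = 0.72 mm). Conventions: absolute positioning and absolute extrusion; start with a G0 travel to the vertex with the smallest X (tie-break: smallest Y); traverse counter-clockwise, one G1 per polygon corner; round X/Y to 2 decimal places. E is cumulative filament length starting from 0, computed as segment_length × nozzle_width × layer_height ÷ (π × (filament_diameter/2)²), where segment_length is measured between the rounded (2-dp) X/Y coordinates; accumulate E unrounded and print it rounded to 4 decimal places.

G0 X-5.75 Y4.82 Z0.72
G1 X0.00 Y0.00 E0.5989
G1 X18.64 Y22.22 E2.9141
G1 X12.90 Y27.04 E3.5124
G1 X-5.75 Y4.82 E5.8280

At z = 0.72 mm: the cube is present — its section is the full 29×7.5 rectangle; (whole slice rotated 50° about Z — lengths, areas and connectivity unchanged). The outline is a single polygon with 4 vertices. Extrusion per mm of travel: 0.8 × 0.24 / (π × 0.875²) = 0.079824. Accumulating E over each segment gives final E = 5.8280.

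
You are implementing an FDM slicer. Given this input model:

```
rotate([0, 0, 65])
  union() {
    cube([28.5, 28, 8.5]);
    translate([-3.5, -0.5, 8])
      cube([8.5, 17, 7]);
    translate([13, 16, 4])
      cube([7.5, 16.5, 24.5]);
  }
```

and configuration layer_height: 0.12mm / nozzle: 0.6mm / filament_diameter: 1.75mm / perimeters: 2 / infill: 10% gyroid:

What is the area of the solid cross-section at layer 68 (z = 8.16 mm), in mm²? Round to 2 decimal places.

At z = 8.16 mm: the cube (footprint 28.5×28) is included at this height (area 798.00 mm²); the cube at (-3.5, -0.5) is present — its section is the full 8.5×17 rectangle (area 144.50 mm²); the cube at (13, 16) (footprint 7.5×16.5) is included at this height (area 123.75 mm²); Combining (union): the regions partially overlap — summed areas 1066.25 mm² minus the doubly-counted overlap 172.50 mm² gives 893.75 mm² — area = 893.75 mm²; (whole slice rotated 65° about Z — lengths, areas and connectivity unchanged). Overall, the cross-section is a single solid region. Net area = 893.75 mm².

893.75 mm²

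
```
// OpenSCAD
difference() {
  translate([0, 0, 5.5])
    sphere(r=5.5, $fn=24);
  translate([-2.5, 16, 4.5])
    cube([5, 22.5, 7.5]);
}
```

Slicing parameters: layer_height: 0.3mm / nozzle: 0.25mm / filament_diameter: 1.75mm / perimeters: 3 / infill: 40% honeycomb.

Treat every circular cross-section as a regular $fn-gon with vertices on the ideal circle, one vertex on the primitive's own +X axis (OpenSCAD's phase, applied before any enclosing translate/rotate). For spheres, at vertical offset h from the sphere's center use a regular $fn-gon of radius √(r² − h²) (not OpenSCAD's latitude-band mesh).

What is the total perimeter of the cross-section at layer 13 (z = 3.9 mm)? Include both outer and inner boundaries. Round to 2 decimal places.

At z = 3.9 mm: the r=5.5 sphere slices to a regular 24-gon of circumradius 5.262 (√(r²−h²) with h=1.6 from center) (perimeter = 2·24·5.262·sin(180°/24) = 32.97 mm); the cube at (-2.5, 16) is not intersected at this z (z outside [4.5, 12]); After the difference (first − rest): none of the subtracted shapes is present at this height, so the r=5.5 sphere is unchanged — boundary = 32.97 mm. Overall, the cross-section is a single solid region. Total boundary length (outer) = 32.97 mm.

32.97 mm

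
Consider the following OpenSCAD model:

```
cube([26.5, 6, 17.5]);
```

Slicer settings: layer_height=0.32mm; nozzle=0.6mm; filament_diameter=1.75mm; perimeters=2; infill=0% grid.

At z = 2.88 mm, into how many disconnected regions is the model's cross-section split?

At z = 2.88 mm: the cube is present — its section is the full 26.5×6 rectangle. The result has 1 disconnected region.

1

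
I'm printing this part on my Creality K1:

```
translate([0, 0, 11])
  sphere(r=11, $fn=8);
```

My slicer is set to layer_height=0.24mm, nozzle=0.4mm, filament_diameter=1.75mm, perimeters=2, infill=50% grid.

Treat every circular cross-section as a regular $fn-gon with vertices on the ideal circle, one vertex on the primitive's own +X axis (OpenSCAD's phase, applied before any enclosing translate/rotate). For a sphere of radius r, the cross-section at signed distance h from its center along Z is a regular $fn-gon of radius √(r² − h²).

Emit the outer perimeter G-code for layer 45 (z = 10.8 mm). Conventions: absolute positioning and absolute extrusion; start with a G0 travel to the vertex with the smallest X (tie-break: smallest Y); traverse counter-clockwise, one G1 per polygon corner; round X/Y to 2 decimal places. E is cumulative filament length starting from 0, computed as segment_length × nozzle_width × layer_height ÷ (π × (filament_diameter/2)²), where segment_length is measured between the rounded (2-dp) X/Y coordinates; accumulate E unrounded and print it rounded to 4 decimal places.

At z = 10.8 mm: the sphere: section is a regular 8-gon, circumradius = √(r²−h²) = √(11²−0.2²) = 10.998. The outline is a single polygon with 8 vertices. Extrusion per mm of travel: 0.4 × 0.24 / (π × 0.875²) = 0.039912. Accumulating E over each segment gives final E = 2.6885.

G0 X-11.00 Y0.00 Z10.80
G1 X-7.78 Y-7.78 E0.3361
G1 X0.00 Y-11.00 E0.6721
G1 X7.78 Y-7.78 E1.0082
G1 X11.00 Y0.00 E1.3442
G1 X7.78 Y7.78 E1.6803
G1 X0.00 Y11.00 E2.0164
G1 X-7.78 Y7.78 E2.3524
G1 X-11.00 Y0.00 E2.6885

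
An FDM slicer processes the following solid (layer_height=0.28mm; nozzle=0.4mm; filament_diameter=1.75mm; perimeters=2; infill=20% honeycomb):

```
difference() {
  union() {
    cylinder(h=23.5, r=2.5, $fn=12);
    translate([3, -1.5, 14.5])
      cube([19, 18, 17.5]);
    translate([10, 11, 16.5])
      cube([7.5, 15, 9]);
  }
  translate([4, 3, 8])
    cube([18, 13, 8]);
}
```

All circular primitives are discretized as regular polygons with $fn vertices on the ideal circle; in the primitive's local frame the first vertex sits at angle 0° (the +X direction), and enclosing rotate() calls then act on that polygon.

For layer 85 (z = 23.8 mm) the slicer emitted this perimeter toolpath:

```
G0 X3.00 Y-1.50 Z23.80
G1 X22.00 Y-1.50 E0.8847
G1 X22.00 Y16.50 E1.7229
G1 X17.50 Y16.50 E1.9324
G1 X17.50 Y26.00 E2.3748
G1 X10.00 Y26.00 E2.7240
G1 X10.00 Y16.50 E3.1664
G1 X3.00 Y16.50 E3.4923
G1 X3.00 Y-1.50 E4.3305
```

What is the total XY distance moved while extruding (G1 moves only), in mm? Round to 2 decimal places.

93.00 mm

Sum the Euclidean lengths of each G1 segment: total = 93.00 mm.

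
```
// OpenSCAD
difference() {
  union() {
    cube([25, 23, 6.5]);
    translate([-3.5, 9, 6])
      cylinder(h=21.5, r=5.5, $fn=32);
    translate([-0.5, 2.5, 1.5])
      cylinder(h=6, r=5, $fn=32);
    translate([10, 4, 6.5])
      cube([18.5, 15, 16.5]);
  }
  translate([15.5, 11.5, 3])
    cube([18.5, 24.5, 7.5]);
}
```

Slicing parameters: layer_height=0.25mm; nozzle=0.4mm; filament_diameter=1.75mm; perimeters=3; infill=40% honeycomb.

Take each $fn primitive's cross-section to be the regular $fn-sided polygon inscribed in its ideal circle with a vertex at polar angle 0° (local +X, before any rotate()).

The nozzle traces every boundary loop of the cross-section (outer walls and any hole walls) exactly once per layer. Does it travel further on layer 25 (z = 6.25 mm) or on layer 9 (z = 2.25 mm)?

layer 25 (z = 6.25 mm)

Layer 25 (z = 6.25): the cube is present — its section is the full 25×23 rectangle (perimeter 96.00 mm); the r=5.5 cylinder at (-3.5, 9) contributes a regular 32-gon of circumradius 5.5 (perimeter = 2·32·5.500·sin(180°/32) = 34.50 mm); the r=5 cylinder at (-0.5, 2.5) contributes a regular 32-gon of circumradius 5 (perimeter = 2·32·5.000·sin(180°/32) = 31.37 mm); the cube at (10, 4) is not intersected at this z (z outside [6.5, 23]); Combining (union): the regions partially overlap (shared area 54.17 mm²), so the edge portions inside another operand are dropped and the merged outline is re-measured after clipping — boundary = 112.61 mm; the cube at (15.5, 11.5) (footprint 18.5×24.5) is included at this height (perimeter 86.00 mm); After the difference (first − rest): starting from that combined region, the 18.5×24.5 cube at (15.5, 11.5) partially overlaps it — only the 109.25 mm² overlap (of its 453.25 mm²) is removed, clipping the outline — boundary = 112.61 mm. So its perimeter = 112.61 mm. Layer 9 (z = 2.25): the cube (footprint 25×23) is included at this height (perimeter 96.00 mm); the cylinder at (-3.5, 9) is not intersected at this z (z outside [6, 27.5]); the cylinder at (-0.5, 2.5): section is a regular 32-gon, circumradius r=5 (perimeter = 2·32·5.000·sin(180°/32) = 31.37 mm); the cube at (10, 4) does not reach this height (z outside [6.5, 23]); Combining (union): the regions partially overlap (shared area 27.69 mm²), so the edge portions inside another operand are dropped and the merged outline is re-measured after clipping — boundary = 106.14 mm; the cube at (15.5, 11.5) is absent (z outside [3, 10.5]); After the difference (first − rest): none of the subtracted shapes is present at this height, so that combined region is unchanged — boundary = 106.14 mm. So its perimeter = 106.14 mm. Layer 25 is larger (112.61 vs 106.14 mm).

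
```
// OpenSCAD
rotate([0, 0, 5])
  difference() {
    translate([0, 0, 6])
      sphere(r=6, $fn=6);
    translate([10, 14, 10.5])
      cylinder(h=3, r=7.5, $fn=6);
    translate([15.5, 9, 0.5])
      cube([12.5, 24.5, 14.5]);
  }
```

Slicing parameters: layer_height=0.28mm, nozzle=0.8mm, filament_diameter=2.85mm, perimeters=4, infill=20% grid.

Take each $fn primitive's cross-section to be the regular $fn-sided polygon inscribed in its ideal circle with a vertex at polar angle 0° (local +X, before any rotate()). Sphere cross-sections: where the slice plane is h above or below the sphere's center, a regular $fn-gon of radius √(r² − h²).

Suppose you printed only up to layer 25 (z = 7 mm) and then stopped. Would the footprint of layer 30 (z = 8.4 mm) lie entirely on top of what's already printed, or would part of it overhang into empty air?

entirely on top

Compare the two slices. At z = 7: the sphere: section is a regular 6-gon, circumradius = √(r²−h²) = √(6²−1²) = 5.916 (area = (6/2)·5.916²·sin(360°/6) = 90.93 mm²); the cylinder at (10, 14) does not reach this height (z outside [10.5, 13.5]); the cube at (15.5, 9) (footprint 12.5×24.5) is included at this height (area 306.25 mm²); After the difference (first − rest): starting from the r=6 sphere (90.93 mm²), the 12.5×24.5 cube at (15.5, 9) misses the remaining region (no effect) — area = 90.93 mm²; (rotated 5° about Z; rotation is an isometry so areas/perimeters/island counts are preserved). At z = 8.4: the r=6 sphere slices to a regular 6-gon of circumradius 5.499 (√(r²−h²) with h=2.4 from center) (area = (6/2)·5.499²·sin(360°/6) = 78.57 mm²); the cylinder at (10, 14) is absent (z outside [10.5, 13.5]); the 12.5×24.5 cube at (15.5, 9) contributes its full rectangle (area 306.25 mm²); Subtracting the remaining from the first: starting from the r=6 sphere (78.57 mm²), the 12.5×24.5 cube at (15.5, 9) misses the remaining region (no effect) — area = 78.57 mm²; (whole slice rotated 5° about Z — lengths, areas and connectivity unchanged). Checking containment: the cross-section at z = 8.4 is a subset of the cross-section at z = 7.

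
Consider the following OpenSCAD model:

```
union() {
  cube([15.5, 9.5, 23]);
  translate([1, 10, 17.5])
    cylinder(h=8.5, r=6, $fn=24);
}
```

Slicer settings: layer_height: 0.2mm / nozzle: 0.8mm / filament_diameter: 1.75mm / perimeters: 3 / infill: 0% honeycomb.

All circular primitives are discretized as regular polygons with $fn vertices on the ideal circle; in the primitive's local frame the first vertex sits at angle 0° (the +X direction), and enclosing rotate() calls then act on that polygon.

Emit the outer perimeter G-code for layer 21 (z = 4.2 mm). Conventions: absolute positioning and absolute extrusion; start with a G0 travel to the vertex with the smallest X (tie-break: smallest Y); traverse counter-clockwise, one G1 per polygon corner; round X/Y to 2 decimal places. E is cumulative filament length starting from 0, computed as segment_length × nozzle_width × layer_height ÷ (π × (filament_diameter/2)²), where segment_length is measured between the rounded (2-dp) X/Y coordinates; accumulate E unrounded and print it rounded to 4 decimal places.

G0 X0.00 Y0.00 Z4.20
G1 X15.50 Y0.00 E1.0311
G1 X15.50 Y9.50 E1.6630
G1 X0.00 Y9.50 E2.6941
G1 X0.00 Y0.00 E3.3260

At z = 4.2 mm: the 15.5×9.5 cube contributes its full rectangle; the cylinder at (1, 10) is not intersected at this z (z outside [17.5, 26]); Combining (union): only the 15.5×9.5 cube is present, so the union is just that shape — 1 connected region. The outline is a single polygon with 4 vertices. Extrusion per mm of travel: 0.8 × 0.2 / (π × 0.875²) = 0.066520. Accumulating E over each segment gives final E = 3.3260.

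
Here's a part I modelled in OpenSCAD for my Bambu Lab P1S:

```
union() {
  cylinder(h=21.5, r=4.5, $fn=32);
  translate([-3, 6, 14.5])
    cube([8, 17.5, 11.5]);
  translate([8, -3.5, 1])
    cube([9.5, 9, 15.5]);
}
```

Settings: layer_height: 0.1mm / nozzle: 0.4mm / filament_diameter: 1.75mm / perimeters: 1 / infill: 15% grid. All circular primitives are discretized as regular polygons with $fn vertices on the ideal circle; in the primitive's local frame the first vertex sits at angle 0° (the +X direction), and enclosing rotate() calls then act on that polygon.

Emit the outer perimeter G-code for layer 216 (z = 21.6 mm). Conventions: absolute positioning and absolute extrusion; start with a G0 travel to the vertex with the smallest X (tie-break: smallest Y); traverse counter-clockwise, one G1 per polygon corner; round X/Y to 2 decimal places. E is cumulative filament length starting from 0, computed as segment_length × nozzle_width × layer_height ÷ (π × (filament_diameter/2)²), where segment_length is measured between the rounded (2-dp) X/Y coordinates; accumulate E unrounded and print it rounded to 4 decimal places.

G0 X-3.00 Y6.00 Z21.60
G1 X5.00 Y6.00 E0.1330
G1 X5.00 Y23.50 E0.4241
G1 X-3.00 Y23.50 E0.5571
G1 X-3.00 Y6.00 E0.8481

At z = 21.6 mm: the cylinder is not intersected at this z (z outside [0, 21.5]); the cube at (-3, 6) is present — its section is the full 8×17.5 rectangle; the cube at (8, -3.5) does not reach this height (z outside [1, 16.5]); Merging all regions: only the 8×17.5 cube at (-3, 6) is present, so the union is just that shape — 1 connected region. The outline is a single polygon with 4 vertices. Extrusion per mm of travel: 0.4 × 0.1 / (π × 0.875²) = 0.016630. Accumulating E over each segment gives final E = 0.8481.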